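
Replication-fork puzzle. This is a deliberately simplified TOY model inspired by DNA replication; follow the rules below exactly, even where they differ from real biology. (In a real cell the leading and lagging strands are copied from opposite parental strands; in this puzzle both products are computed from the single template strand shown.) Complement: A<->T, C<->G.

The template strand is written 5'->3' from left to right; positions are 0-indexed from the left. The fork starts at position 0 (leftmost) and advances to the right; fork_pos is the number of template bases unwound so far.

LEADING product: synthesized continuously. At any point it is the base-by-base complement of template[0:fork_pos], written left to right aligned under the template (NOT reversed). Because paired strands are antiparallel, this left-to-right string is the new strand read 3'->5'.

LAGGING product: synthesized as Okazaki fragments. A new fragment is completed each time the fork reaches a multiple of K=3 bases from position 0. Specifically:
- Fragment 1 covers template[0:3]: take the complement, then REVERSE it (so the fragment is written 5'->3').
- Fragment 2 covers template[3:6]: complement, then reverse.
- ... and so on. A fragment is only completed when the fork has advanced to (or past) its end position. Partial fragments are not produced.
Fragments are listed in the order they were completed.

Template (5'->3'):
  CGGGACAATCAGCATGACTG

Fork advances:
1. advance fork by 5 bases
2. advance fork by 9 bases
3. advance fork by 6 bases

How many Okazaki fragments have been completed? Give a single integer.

Step 1: advance 5 -> fork_pos = 0 + 5 = 5. Reached multiple(s) of 3: 3 -> fragment 1 completed (1 total).
Step 2: advance 9 -> fork_pos = 5 + 9 = 14. Reached multiple(s) of 3: 6, 9, 12 -> fragments 2-4 completed (4 total).
Step 3: advance 6 -> fork_pos = 14 + 6 = 20. Reached multiple(s) of 3: 15, 18 -> fragments 5-6 completed (6 total).
Check: final fork_pos = 20; the multiples of 3 that are <= 20 are 3..18 -> 20 // 3 = 6 completed fragment(s).

Answer: 6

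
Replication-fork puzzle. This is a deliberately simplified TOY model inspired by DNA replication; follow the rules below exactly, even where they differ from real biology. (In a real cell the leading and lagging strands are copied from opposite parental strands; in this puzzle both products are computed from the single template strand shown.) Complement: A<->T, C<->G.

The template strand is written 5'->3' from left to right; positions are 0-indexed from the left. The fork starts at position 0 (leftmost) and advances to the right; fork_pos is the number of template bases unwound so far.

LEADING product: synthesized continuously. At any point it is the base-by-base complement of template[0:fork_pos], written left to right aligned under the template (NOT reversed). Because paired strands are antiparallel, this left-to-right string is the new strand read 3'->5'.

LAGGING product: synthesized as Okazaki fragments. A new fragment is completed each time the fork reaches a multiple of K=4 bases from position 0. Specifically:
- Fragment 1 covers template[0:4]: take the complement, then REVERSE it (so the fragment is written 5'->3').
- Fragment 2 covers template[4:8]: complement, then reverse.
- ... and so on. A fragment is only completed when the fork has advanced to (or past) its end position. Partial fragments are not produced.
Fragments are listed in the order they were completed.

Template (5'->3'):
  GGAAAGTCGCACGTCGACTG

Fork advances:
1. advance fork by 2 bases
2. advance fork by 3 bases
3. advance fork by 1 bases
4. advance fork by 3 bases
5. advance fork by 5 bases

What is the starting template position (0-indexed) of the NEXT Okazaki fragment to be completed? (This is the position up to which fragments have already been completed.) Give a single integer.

Answer: 12

Derivation:
Step 1: advance 2 -> fork_pos = 0 + 2 = 2. Next multiple of 4 is 4 (not reached); still 0 fragment(s).
Step 2: advance 3 -> fork_pos = 2 + 3 = 5. Reached multiple(s) of 4: 4 -> fragment 1 completed (1 total).
Step 3: advance 1 -> fork_pos = 5 + 1 = 6. Next multiple of 4 is 8 (not reached); still 1 fragment(s).
Step 4: advance 3 -> fork_pos = 6 + 3 = 9. Reached multiple(s) of 4: 8 -> fragment 2 completed (2 total).
Step 5: advance 5 -> fork_pos = 9 + 5 = 14. Reached multiple(s) of 4: 12 -> fragment 3 completed (3 total).
3 fragment(s) completed, covering template[0:12] (3 x 4 = 12). The next fragment, fragment 4, covers template[12:16], so it starts at position 12.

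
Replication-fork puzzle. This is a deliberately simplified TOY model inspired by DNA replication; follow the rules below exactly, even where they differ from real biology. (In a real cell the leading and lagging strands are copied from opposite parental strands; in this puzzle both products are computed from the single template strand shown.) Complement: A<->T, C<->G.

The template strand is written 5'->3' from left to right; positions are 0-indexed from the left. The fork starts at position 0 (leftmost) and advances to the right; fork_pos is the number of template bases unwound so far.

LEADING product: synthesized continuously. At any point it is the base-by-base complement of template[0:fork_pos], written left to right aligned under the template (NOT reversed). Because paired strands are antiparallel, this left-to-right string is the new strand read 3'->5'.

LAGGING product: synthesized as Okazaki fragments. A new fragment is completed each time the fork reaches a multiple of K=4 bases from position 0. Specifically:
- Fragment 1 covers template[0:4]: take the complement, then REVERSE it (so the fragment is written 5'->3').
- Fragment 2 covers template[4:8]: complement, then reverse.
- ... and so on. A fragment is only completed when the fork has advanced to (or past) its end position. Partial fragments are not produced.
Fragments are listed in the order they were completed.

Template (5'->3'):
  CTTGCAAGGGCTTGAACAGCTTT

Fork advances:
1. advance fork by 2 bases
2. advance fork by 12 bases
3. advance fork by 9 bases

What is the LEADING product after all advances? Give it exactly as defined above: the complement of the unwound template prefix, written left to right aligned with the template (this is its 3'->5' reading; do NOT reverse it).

Answer: GAACGTTCCCGAACTTGTCGAAA

Derivation:
Step 1: advance 2 -> fork_pos = 0 + 2 = 2.
Step 2: advance 12 -> fork_pos = 2 + 12 = 14.
Step 3: advance 9 -> fork_pos = 14 + 9 = 23.
Unwound prefix: template[0:23] = CTTGCAAGGGCTTGAACAGCTTT
Complement it base by base (A<->T, C<->G), keeping left-to-right order:
  [0:5] CTTGC -> GAACG
  [5:10] AAGGG -> TTCCC
  [10:15] CTTGA -> GAACT
  [15:20] ACAGC -> TGTCG
  [20:23] TTT -> AAA
Concatenate: GAACGTTCCCGAACTTGTCGAAA (length 23; written aligned with the template, i.e. 3'->5').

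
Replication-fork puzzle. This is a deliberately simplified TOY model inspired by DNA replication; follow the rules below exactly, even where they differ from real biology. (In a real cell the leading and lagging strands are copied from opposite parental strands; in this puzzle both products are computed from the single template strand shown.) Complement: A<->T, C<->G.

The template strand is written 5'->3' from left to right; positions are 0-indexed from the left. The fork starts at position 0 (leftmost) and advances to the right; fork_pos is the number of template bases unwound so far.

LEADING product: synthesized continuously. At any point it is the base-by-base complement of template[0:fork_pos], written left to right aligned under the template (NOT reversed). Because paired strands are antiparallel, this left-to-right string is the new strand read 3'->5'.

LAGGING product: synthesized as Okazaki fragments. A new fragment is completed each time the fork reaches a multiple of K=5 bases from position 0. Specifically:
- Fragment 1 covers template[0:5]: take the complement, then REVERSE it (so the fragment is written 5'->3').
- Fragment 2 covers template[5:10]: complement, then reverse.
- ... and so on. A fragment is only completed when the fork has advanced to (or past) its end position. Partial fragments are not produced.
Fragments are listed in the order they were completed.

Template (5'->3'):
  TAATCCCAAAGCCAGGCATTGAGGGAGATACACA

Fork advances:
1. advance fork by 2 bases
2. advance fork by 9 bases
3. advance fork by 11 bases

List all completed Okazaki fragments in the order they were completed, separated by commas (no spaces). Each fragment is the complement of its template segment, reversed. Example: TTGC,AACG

Step 1: advance 2 -> fork_pos = 0 + 2 = 2. Next multiple of 5 is 5 (not reached); still 0 fragment(s).
Step 2: advance 9 -> fork_pos = 2 + 9 = 11. Reached multiple(s) of 5: 5, 10 -> fragments 1-2 completed (2 total).
Step 3: advance 11 -> fork_pos = 11 + 11 = 22. Reached multiple(s) of 5: 15, 20 -> fragments 3-4 completed (4 total).
Final fork_pos = 22, so 4 fragment(s) are complete. Build each: template segment -> complement -> reverse.
Fragment 1: template[0:5] = TAATC -> complement ATTAG -> reversed GATTA
Fragment 2: template[5:10] = CCAAA -> complement GGTTT -> reversed TTTGG
Fragment 3: template[10:15] = GCCAG -> complement CGGTC -> reversed CTGGC
Fragment 4: template[15:20] = GCATT -> complement CGTAA -> reversed AATGC

Answer: GATTA,TTTGG,CTGGC,AATGC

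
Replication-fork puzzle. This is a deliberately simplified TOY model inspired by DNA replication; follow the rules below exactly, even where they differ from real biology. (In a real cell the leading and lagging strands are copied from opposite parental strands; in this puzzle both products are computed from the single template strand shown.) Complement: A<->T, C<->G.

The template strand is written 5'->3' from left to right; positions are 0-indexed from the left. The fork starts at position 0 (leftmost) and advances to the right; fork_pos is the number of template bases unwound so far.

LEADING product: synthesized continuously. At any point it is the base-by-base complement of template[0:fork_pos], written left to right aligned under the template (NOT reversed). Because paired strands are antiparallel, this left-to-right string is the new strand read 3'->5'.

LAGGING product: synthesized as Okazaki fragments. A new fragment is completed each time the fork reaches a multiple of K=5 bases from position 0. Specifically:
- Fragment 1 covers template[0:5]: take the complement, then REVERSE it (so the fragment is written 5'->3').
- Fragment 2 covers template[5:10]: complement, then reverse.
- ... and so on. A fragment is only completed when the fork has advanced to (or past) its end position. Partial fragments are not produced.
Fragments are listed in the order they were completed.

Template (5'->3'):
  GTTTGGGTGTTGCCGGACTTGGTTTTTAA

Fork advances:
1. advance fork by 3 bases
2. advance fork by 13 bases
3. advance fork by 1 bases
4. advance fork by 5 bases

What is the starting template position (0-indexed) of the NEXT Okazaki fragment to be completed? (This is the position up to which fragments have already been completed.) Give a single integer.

Step 1: advance 3 -> fork_pos = 0 + 3 = 3. Next multiple of 5 is 5 (not reached); still 0 fragment(s).
Step 2: advance 13 -> fork_pos = 3 + 13 = 16. Reached multiple(s) of 5: 5, 10, 15 -> fragments 1-3 completed (3 total).
Step 3: advance 1 -> fork_pos = 16 + 1 = 17. Next multiple of 5 is 20 (not reached); still 3 fragment(s).
Step 4: advance 5 -> fork_pos = 17 + 5 = 22. Reached multiple(s) of 5: 20 -> fragment 4 completed (4 total).
4 fragment(s) completed, covering template[0:20] (4 x 5 = 20). The next fragment, fragment 5, covers template[20:25], so it starts at position 20.

Answer: 20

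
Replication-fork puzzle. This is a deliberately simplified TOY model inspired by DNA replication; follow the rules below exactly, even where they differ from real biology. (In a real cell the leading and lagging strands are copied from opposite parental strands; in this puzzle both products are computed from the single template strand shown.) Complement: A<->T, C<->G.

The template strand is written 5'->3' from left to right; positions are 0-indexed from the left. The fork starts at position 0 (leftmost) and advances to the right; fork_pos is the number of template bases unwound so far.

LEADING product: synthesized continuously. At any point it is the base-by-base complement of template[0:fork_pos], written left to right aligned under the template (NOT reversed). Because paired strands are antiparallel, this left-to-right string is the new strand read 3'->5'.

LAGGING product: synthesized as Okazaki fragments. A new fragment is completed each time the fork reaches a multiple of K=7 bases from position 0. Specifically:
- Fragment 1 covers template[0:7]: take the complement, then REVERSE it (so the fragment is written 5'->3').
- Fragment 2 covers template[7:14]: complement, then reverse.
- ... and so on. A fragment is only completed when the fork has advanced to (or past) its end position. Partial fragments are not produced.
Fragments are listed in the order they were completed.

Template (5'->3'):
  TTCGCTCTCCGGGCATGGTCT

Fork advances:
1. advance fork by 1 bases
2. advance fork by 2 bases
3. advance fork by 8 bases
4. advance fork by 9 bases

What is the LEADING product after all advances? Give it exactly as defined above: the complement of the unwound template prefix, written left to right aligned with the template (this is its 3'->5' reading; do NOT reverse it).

Step 1: advance 1 -> fork_pos = 0 + 1 = 1.
Step 2: advance 2 -> fork_pos = 1 + 2 = 3.
Step 3: advance 8 -> fork_pos = 3 + 8 = 11.
Step 4: advance 9 -> fork_pos = 11 + 9 = 20.
Unwound prefix: template[0:20] = TTCGCTCTCCGGGCATGGTC
Complement it base by base (A<->T, C<->G), keeping left-to-right order:
  [0:5] TTCGC -> AAGCG
  [5:10] TCTCC -> AGAGG
  [10:15] GGGCA -> CCCGT
  [15:20] TGGTC -> ACCAG
Concatenate: AAGCGAGAGGCCCGTACCAG (length 20; written aligned with the template, i.e. 3'->5').

Answer: AAGCGAGAGGCCCGTACCAG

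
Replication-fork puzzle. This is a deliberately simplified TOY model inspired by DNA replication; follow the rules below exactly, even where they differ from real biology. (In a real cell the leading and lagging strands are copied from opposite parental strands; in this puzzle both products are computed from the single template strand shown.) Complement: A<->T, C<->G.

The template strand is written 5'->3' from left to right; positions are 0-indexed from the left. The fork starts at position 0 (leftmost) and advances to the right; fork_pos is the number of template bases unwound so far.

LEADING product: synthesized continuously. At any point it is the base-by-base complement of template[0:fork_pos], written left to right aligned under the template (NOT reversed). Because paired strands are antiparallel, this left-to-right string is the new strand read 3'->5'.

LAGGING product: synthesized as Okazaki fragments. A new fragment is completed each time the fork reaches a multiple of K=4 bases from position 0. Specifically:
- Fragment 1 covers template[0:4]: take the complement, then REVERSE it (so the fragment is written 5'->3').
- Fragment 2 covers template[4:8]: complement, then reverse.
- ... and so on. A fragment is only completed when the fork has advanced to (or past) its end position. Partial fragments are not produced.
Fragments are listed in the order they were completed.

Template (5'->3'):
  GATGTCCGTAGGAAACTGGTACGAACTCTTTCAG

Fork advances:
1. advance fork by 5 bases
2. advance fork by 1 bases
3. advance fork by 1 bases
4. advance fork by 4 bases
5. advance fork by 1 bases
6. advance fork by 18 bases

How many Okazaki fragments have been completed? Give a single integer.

Step 1: advance 5 -> fork_pos = 0 + 5 = 5. Reached multiple(s) of 4: 4 -> fragment 1 completed (1 total).
Step 2: advance 1 -> fork_pos = 5 + 1 = 6. Next multiple of 4 is 8 (not reached); still 1 fragment(s).
Step 3: advance 1 -> fork_pos = 6 + 1 = 7. Next multiple of 4 is 8 (not reached); still 1 fragment(s).
Step 4: advance 4 -> fork_pos = 7 + 4 = 11. Reached multiple(s) of 4: 8 -> fragment 2 completed (2 total).
Step 5: advance 1 -> fork_pos = 11 + 1 = 12. Reached multiple(s) of 4: 12 -> fragment 3 completed (3 total).
Step 6: advance 18 -> fork_pos = 12 + 18 = 30. Reached multiple(s) of 4: 16, 20, 24, 28 -> fragments 4-7 completed (7 total).
Check: final fork_pos = 30; the multiples of 4 that are <= 30 are 4..28 -> 30 // 4 = 7 completed fragment(s).

Answer: 7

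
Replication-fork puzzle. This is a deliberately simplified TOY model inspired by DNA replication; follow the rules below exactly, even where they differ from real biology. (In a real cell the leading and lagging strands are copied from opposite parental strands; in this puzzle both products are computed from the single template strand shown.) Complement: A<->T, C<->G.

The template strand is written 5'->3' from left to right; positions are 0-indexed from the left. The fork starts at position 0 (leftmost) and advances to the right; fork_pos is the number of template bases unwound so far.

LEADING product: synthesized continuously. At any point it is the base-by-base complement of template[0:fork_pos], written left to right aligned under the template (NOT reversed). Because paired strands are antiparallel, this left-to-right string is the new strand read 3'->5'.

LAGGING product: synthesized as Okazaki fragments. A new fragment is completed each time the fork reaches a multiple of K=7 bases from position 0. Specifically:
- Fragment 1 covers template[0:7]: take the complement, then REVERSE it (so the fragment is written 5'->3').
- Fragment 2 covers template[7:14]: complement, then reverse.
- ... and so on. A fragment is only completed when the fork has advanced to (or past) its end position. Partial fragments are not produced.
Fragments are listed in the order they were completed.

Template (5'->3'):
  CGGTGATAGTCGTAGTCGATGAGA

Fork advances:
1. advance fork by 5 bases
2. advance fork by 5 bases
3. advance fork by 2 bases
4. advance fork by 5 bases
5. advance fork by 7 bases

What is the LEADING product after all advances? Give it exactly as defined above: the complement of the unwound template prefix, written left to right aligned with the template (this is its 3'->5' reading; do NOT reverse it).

Answer: GCCACTATCAGCATCAGCTACTCT

Derivation:
Step 1: advance 5 -> fork_pos = 0 + 5 = 5.
Step 2: advance 5 -> fork_pos = 5 + 5 = 10.
Step 3: advance 2 -> fork_pos = 10 + 2 = 12.
Step 4: advance 5 -> fork_pos = 12 + 5 = 17.
Step 5: advance 7 -> fork_pos = 17 + 7 = 24.
Unwound prefix: template[0:24] = CGGTGATAGTCGTAGTCGATGAGA
Complement it base by base (A<->T, C<->G), keeping left-to-right order:
  [0:5] CGGTG -> GCCAC
  [5:10] ATAGT -> TATCA
  [10:15] CGTAG -> GCATC
  [15:20] TCGAT -> AGCTA
  [20:24] GAGA -> CTCT
Concatenate: GCCACTATCAGCATCAGCTACTCT (length 24; written aligned with the template, i.e. 3'->5').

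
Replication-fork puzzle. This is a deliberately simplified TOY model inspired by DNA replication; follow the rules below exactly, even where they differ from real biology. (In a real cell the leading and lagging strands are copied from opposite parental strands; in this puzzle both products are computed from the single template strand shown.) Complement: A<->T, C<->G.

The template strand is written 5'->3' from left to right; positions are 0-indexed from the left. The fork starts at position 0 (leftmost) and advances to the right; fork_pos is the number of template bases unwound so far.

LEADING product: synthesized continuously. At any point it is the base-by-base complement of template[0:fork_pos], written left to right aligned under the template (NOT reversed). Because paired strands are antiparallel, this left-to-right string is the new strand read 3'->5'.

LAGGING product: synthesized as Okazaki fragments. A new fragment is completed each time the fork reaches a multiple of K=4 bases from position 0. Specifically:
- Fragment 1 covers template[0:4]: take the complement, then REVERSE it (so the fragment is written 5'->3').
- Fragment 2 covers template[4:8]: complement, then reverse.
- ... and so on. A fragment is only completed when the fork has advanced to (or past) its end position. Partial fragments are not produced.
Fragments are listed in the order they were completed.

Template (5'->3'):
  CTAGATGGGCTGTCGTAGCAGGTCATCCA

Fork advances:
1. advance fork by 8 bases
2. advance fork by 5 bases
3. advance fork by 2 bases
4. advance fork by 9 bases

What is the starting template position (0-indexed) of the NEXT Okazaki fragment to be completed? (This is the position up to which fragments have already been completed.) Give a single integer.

Answer: 24

Derivation:
Step 1: advance 8 -> fork_pos = 0 + 8 = 8. Reached multiple(s) of 4: 4, 8 -> fragments 1-2 completed (2 total).
Step 2: advance 5 -> fork_pos = 8 + 5 = 13. Reached multiple(s) of 4: 12 -> fragment 3 completed (3 total).
Step 3: advance 2 -> fork_pos = 13 + 2 = 15. Next multiple of 4 is 16 (not reached); still 3 fragment(s).
Step 4: advance 9 -> fork_pos = 15 + 9 = 24. Reached multiple(s) of 4: 16, 20, 24 -> fragments 4-6 completed (6 total).
6 fragment(s) completed, covering template[0:24] (6 x 4 = 24). The next fragment, fragment 7, covers template[24:28], so it starts at position 24.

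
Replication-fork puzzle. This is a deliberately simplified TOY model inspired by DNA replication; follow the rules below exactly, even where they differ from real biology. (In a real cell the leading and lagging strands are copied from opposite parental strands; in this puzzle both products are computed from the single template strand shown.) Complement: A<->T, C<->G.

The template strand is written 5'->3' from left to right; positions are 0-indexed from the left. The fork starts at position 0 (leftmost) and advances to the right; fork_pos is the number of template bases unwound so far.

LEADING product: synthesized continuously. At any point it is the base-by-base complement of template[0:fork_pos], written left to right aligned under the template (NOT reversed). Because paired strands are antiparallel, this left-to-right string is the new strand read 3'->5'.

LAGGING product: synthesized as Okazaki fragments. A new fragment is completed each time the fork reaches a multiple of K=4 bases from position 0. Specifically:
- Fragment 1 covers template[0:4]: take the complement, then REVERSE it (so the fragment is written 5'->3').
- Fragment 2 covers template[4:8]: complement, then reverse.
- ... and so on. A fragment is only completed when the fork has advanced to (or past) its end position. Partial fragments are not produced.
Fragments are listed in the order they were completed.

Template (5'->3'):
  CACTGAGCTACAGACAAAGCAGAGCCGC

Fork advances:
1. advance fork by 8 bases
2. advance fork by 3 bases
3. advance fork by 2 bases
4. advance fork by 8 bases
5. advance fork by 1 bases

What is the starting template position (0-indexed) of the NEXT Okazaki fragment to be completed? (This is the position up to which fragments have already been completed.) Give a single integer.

Answer: 20

Derivation:
Step 1: advance 8 -> fork_pos = 0 + 8 = 8. Reached multiple(s) of 4: 4, 8 -> fragments 1-2 completed (2 total).
Step 2: advance 3 -> fork_pos = 8 + 3 = 11. Next multiple of 4 is 12 (not reached); still 2 fragment(s).
Step 3: advance 2 -> fork_pos = 11 + 2 = 13. Reached multiple(s) of 4: 12 -> fragment 3 completed (3 total).
Step 4: advance 8 -> fork_pos = 13 + 8 = 21. Reached multiple(s) of 4: 16, 20 -> fragments 4-5 completed (5 total).
Step 5: advance 1 -> fork_pos = 21 + 1 = 22. Next multiple of 4 is 24 (not reached); still 5 fragment(s).
5 fragment(s) completed, covering template[0:20] (5 x 4 = 20). The next fragment, fragment 6, covers template[20:24], so it starts at position 20.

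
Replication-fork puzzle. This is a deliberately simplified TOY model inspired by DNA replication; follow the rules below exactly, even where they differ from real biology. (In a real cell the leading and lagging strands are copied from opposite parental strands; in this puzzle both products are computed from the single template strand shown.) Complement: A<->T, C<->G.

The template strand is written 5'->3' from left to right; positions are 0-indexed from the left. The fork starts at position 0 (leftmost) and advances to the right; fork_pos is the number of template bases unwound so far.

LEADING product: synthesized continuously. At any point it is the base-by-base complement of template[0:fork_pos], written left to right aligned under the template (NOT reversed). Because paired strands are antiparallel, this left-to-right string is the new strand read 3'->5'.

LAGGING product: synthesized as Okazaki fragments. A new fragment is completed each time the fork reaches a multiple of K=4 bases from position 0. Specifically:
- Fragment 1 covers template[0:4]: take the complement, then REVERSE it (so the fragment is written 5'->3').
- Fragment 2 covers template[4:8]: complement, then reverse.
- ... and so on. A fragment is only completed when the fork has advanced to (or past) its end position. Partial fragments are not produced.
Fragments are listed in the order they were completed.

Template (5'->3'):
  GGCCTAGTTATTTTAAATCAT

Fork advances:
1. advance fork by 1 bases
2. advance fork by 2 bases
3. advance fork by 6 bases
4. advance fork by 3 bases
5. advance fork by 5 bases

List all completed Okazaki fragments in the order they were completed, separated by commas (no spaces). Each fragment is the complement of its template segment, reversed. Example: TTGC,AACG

Step 1: advance 1 -> fork_pos = 0 + 1 = 1. Next multiple of 4 is 4 (not reached); still 0 fragment(s).
Step 2: advance 2 -> fork_pos = 1 + 2 = 3. Next multiple of 4 is 4 (not reached); still 0 fragment(s).
Step 3: advance 6 -> fork_pos = 3 + 6 = 9. Reached multiple(s) of 4: 4, 8 -> fragments 1-2 completed (2 total).
Step 4: advance 3 -> fork_pos = 9 + 3 = 12. Reached multiple(s) of 4: 12 -> fragment 3 completed (3 total).
Step 5: advance 5 -> fork_pos = 12 + 5 = 17. Reached multiple(s) of 4: 16 -> fragment 4 completed (4 total).
Final fork_pos = 17, so 4 fragment(s) are complete. Build each: template segment -> complement -> reverse.
Fragment 1: template[0:4] = GGCC -> complement CCGG -> reversed GGCC
Fragment 2: template[4:8] = TAGT -> complement ATCA -> reversed ACTA
Fragment 3: template[8:12] = TATT -> complement ATAA -> reversed AATA
Fragment 4: template[12:16] = TTAA -> complement AATT -> reversed TTAA

Answer: GGCC,ACTA,AATA,TTAA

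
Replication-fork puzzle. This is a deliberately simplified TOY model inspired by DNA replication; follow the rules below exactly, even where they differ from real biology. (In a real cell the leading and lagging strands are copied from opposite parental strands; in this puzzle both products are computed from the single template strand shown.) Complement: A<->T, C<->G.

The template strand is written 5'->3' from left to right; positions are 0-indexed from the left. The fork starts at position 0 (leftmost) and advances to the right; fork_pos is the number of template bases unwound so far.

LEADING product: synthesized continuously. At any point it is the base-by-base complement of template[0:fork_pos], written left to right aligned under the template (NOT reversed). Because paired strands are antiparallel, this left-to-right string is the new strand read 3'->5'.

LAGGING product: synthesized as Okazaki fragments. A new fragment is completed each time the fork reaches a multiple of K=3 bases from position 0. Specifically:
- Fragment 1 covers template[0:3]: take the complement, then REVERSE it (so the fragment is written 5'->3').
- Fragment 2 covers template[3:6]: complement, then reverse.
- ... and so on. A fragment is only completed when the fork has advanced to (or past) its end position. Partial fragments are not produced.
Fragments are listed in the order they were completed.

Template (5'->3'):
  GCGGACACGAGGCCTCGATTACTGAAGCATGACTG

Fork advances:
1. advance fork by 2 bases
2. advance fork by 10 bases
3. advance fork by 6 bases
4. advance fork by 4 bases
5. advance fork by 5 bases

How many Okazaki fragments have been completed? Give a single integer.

Answer: 9

Derivation:
Step 1: advance 2 -> fork_pos = 0 + 2 = 2. Next multiple of 3 is 3 (not reached); still 0 fragment(s).
Step 2: advance 10 -> fork_pos = 2 + 10 = 12. Reached multiple(s) of 3: 3, 6, 9, 12 -> fragments 1-4 completed (4 total).
Step 3: advance 6 -> fork_pos = 12 + 6 = 18. Reached multiple(s) of 3: 15, 18 -> fragments 5-6 completed (6 total).
Step 4: advance 4 -> fork_pos = 18 + 4 = 22. Reached multiple(s) of 3: 21 -> fragment 7 completed (7 total).
Step 5: advance 5 -> fork_pos = 22 + 5 = 27. Reached multiple(s) of 3: 24, 27 -> fragments 8-9 completed (9 total).
Check: final fork_pos = 27; the multiples of 3 that are <= 27 are 3..27 -> 27 // 3 = 9 completed fragment(s).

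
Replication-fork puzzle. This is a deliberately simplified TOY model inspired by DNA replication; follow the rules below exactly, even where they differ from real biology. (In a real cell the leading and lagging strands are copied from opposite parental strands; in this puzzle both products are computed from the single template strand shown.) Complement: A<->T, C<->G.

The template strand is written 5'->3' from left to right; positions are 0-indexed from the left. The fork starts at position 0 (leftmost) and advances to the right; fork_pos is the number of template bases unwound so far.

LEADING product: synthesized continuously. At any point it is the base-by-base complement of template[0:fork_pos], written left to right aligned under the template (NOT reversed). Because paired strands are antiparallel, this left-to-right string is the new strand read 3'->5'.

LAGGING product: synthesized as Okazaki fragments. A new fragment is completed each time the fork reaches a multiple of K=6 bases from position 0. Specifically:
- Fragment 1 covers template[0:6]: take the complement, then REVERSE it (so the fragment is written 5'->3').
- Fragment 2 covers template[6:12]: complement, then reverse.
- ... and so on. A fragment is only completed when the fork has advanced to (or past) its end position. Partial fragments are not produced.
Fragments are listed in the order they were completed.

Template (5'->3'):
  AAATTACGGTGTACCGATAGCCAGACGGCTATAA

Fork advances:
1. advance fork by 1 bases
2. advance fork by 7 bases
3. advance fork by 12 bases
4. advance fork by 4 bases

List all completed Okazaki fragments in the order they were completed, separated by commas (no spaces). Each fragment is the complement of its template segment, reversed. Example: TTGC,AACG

Step 1: advance 1 -> fork_pos = 0 + 1 = 1. Next multiple of 6 is 6 (not reached); still 0 fragment(s).
Step 2: advance 7 -> fork_pos = 1 + 7 = 8. Reached multiple(s) of 6: 6 -> fragment 1 completed (1 total).
Step 3: advance 12 -> fork_pos = 8 + 12 = 20. Reached multiple(s) of 6: 12, 18 -> fragments 2-3 completed (3 total).
Step 4: advance 4 -> fork_pos = 20 + 4 = 24. Reached multiple(s) of 6: 24 -> fragment 4 completed (4 total).
Final fork_pos = 24, so 4 fragment(s) are complete. Build each: template segment -> complement -> reverse.
Fragment 1: template[0:6] = AAATTA -> complement TTTAAT -> reversed TAATTT
Fragment 2: template[6:12] = CGGTGT -> complement GCCACA -> reversed ACACCG
Fragment 3: template[12:18] = ACCGAT -> complement TGGCTA -> reversed ATCGGT
Fragment 4: template[18:24] = AGCCAG -> complement TCGGTC -> reversed CTGGCT

Answer: TAATTT,ACACCG,ATCGGT,CTGGCT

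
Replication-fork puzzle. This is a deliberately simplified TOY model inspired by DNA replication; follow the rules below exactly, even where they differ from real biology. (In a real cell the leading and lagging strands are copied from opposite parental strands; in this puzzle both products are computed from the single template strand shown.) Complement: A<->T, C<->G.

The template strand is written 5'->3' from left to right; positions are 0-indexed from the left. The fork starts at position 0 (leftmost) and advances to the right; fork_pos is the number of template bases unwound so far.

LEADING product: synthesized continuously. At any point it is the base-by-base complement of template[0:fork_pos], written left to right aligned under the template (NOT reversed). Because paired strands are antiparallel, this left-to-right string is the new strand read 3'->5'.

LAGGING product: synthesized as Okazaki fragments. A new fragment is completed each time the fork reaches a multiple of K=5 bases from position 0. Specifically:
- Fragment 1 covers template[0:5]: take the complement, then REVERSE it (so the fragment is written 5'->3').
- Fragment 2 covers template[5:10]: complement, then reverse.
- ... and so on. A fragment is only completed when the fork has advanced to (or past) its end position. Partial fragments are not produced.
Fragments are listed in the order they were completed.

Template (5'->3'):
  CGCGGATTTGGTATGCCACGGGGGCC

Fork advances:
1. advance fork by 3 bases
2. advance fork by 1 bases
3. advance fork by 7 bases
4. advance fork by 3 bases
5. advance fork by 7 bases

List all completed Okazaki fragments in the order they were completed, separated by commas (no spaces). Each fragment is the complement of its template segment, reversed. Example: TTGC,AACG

Answer: CCGCG,CAAAT,CATAC,CGTGG

Derivation:
Step 1: advance 3 -> fork_pos = 0 + 3 = 3. Next multiple of 5 is 5 (not reached); still 0 fragment(s).
Step 2: advance 1 -> fork_pos = 3 + 1 = 4. Next multiple of 5 is 5 (not reached); still 0 fragment(s).
Step 3: advance 7 -> fork_pos = 4 + 7 = 11. Reached multiple(s) of 5: 5, 10 -> fragments 1-2 completed (2 total).
Step 4: advance 3 -> fork_pos = 11 + 3 = 14. Next multiple of 5 is 15 (not reached); still 2 fragment(s).
Step 5: advance 7 -> fork_pos = 14 + 7 = 21. Reached multiple(s) of 5: 15, 20 -> fragments 3-4 completed (4 total).
Final fork_pos = 21, so 4 fragment(s) are complete. Build each: template segment -> complement -> reverse.
Fragment 1: template[0:5] = CGCGG -> complement GCGCC -> reversed CCGCG
Fragment 2: template[5:10] = ATTTG -> complement TAAAC -> reversed CAAAT
Fragment 3: template[10:15] = GTATG -> complement CATAC -> reversed CATAC
Fragment 4: template[15:20] = CCACG -> complement GGTGC -> reversed CGTGG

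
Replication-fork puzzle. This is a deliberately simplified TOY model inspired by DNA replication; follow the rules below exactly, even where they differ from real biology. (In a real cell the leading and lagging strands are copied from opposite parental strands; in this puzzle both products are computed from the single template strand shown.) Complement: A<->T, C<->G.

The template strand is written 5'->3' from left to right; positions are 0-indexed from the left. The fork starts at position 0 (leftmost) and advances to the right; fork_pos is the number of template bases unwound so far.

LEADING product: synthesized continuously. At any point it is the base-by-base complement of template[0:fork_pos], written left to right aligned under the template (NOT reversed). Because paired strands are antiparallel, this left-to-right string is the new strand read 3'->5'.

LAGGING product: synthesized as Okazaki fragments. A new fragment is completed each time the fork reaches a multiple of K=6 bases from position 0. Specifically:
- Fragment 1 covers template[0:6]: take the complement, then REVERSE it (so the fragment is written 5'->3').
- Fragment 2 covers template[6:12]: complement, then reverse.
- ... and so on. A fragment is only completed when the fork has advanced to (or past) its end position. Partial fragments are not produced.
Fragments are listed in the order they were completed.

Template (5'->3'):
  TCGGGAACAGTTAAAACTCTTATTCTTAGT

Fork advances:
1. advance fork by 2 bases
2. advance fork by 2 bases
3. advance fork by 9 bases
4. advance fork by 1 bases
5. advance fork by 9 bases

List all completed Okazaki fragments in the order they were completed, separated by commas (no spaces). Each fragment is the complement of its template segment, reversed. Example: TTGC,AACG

Step 1: advance 2 -> fork_pos = 0 + 2 = 2. Next multiple of 6 is 6 (not reached); still 0 fragment(s).
Step 2: advance 2 -> fork_pos = 2 + 2 = 4. Next multiple of 6 is 6 (not reached); still 0 fragment(s).
Step 3: advance 9 -> fork_pos = 4 + 9 = 13. Reached multiple(s) of 6: 6, 12 -> fragments 1-2 completed (2 total).
Step 4: advance 1 -> fork_pos = 13 + 1 = 14. Next multiple of 6 is 18 (not reached); still 2 fragment(s).
Step 5: advance 9 -> fork_pos = 14 + 9 = 23. Reached multiple(s) of 6: 18 -> fragment 3 completed (3 total).
Final fork_pos = 23, so 3 fragment(s) are complete. Build each: template segment -> complement -> reverse.
Fragment 1: template[0:6] = TCGGGA -> complement AGCCCT -> reversed TCCCGA
Fragment 2: template[6:12] = ACAGTT -> complement TGTCAA -> reversed AACTGT
Fragment 3: template[12:18] = AAAACT -> complement TTTTGA -> reversed AGTTTT

Answer: TCCCGA,AACTGT,AGTTTT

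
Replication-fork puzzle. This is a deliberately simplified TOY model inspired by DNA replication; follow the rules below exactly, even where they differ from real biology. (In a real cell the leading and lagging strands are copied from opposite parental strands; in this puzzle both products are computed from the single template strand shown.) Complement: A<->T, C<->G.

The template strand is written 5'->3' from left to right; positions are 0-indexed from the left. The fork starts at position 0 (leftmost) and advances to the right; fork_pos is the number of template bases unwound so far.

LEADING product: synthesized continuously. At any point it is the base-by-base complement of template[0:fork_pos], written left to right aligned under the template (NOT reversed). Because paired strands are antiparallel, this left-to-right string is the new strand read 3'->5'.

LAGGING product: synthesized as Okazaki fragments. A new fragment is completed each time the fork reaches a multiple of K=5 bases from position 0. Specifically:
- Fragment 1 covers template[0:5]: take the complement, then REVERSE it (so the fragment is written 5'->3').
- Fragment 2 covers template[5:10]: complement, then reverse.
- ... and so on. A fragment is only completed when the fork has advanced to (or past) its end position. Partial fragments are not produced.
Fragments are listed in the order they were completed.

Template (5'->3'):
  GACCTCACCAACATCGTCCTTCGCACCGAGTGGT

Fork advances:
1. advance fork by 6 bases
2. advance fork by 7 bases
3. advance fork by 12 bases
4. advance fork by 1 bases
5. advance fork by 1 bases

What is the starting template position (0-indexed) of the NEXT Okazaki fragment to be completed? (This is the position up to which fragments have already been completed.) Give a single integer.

Step 1: advance 6 -> fork_pos = 0 + 6 = 6. Reached multiple(s) of 5: 5 -> fragment 1 completed (1 total).
Step 2: advance 7 -> fork_pos = 6 + 7 = 13. Reached multiple(s) of 5: 10 -> fragment 2 completed (2 total).
Step 3: advance 12 -> fork_pos = 13 + 12 = 25. Reached multiple(s) of 5: 15, 20, 25 -> fragments 3-5 completed (5 total).
Step 4: advance 1 -> fork_pos = 25 + 1 = 26. Next multiple of 5 is 30 (not reached); still 5 fragment(s).
Step 5: advance 1 -> fork_pos = 26 + 1 = 27. Next multiple of 5 is 30 (not reached); still 5 fragment(s).
5 fragment(s) completed, covering template[0:25] (5 x 5 = 25). The next fragment, fragment 6, covers template[25:30], so it starts at position 25.

Answer: 25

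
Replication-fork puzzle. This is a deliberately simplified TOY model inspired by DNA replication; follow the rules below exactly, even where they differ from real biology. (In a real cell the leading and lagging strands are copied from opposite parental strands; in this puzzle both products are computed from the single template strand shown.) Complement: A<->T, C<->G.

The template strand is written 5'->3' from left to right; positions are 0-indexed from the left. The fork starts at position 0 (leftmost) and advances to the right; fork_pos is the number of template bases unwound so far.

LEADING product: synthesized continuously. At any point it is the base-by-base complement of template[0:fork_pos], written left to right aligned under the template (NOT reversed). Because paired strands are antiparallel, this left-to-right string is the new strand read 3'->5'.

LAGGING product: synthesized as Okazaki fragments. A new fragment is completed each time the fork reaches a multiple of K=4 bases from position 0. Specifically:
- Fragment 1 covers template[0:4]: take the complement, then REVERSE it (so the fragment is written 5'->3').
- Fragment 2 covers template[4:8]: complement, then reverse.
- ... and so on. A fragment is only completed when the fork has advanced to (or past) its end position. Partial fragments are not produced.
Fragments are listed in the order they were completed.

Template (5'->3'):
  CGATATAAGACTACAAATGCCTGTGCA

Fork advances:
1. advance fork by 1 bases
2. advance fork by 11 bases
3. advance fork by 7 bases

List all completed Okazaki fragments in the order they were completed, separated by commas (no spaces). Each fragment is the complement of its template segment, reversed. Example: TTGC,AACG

Step 1: advance 1 -> fork_pos = 0 + 1 = 1. Next multiple of 4 is 4 (not reached); still 0 fragment(s).
Step 2: advance 11 -> fork_pos = 1 + 11 = 12. Reached multiple(s) of 4: 4, 8, 12 -> fragments 1-3 completed (3 total).
Step 3: advance 7 -> fork_pos = 12 + 7 = 19. Reached multiple(s) of 4: 16 -> fragment 4 completed (4 total).
Final fork_pos = 19, so 4 fragment(s) are complete. Build each: template segment -> complement -> reverse.
Fragment 1: template[0:4] = CGAT -> complement GCTA -> reversed ATCG
Fragment 2: template[4:8] = ATAA -> complement TATT -> reversed TTAT
Fragment 3: template[8:12] = GACT -> complement CTGA -> reversed AGTC
Fragment 4: template[12:16] = ACAA -> complement TGTT -> reversed TTGT

Answer: ATCG,TTAT,AGTC,TTGT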